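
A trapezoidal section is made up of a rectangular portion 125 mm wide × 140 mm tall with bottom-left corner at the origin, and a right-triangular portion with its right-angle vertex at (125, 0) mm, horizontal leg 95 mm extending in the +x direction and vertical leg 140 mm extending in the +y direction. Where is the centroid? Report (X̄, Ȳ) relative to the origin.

rectangular portion: A = 125 × 140 = 17500.00, centroid at (62.50, 70.00).
triangular portion: A = ½·95·140 = 6650.00, centroid at (156.67, 46.67).
ΣA = 24150.00 mm², ΣAX̄ = 2135583.33 mm³, ΣAȲ = 1535333.33 mm³.
X̄ = 2135583.33/24150.00 = 88.43 mm; Ȳ = 1535333.33/24150.00 = 63.57 mm.

X̄ = 88.43 mm, Ȳ = 63.57 mm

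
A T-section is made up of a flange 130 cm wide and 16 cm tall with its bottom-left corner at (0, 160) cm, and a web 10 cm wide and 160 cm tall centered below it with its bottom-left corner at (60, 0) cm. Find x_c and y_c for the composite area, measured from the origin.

x_c = 65.00 cm, y_c = 129.74 cm

web: A = 10 × 160 = 1600.00, centroid at (65.00, 80.00).
flange: A = 130 × 16 = 2080.00, centroid at (65.00, 168.00).
ΣA = 3680.00 cm²
ΣAx_c = (1600.00)(65.00) + (2080.00)(65.00) = 239200.00 cm³
ΣAy_c = (1600.00)(80.00) + (2080.00)(168.00) = 477440.00 cm³
x_c = 239200.00 / 3680.00 = 65.00 cm
y_c = 477440.00 / 3680.00 = 129.74 cm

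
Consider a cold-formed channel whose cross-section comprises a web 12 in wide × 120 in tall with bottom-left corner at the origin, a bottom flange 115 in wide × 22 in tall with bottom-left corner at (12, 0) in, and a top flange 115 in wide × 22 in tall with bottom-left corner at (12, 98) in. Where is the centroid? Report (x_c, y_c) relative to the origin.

web: A = 12 × 120 = 1440.00, centroid at (6.00, 60.00).
bottom flange: A = 115 × 22 = 2530.00, centroid at (69.50, 11.00).
top flange: A = 115 × 22 = 2530.00, centroid at (69.50, 109.00).
ΣA = 6500.00 in², ΣAx_c = 360310.00 in³, ΣAy_c = 390000.00 in³.
x_c = 360310.00/6500.00 = 55.43 in; y_c = 390000.00/6500.00 = 60.00 in.

x_c = 55.43 in, y_c = 60.00 in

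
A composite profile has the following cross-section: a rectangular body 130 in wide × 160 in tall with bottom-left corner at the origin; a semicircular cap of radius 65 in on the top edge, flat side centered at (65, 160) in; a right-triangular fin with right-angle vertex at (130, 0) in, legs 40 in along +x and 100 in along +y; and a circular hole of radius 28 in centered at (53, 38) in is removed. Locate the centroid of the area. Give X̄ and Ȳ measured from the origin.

X̄ = 71.90 in, Ȳ = 106.85 in

Part | A | x̄ᵢ | ȳᵢ | A·x̄ᵢ | A·ȳᵢ
rectangular body | 20800.00 | 65.00 | 80.00 | 1352000.00 | 1664000.00
semicircular top | 6636.61 | 65.00 | 187.59 | 431379.94 | 1244941.65
triangular fin | 2000.00 | 143.33 | 33.33 | 286666.67 | 66666.67
hole | -2463.01 | 53.00 | 38.00 | -130539.46 | -93594.33
Σ | 26973.61 |  |  | 1939507.15 | 2882013.99
X̄ = 1939507.15 / 26973.61 = 71.90 in
Ȳ = 2882013.99 / 26973.61 = 106.85 in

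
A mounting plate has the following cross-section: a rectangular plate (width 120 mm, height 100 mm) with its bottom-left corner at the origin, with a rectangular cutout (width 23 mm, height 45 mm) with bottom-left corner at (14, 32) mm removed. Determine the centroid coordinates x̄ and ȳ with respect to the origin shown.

x̄ = 63.26 mm, ȳ = 49.58 mm

plate: A = 120 × 100 = 12000.00, centroid at (60.00, 50.00).
hole: A = −(23 × 45) = -1035.00, centroid at (25.50, 54.50).
ΣA = 10965.00 mm²
ΣAx̄ = (12000.00)(60.00) + (-1035.00)(25.50) = 693607.50 mm³
ΣAȳ = (12000.00)(50.00) + (-1035.00)(54.50) = 543592.50 mm³
x̄ = 693607.50 / 10965.00 = 63.26 mm
ȳ = 543592.50 / 10965.00 = 49.58 mm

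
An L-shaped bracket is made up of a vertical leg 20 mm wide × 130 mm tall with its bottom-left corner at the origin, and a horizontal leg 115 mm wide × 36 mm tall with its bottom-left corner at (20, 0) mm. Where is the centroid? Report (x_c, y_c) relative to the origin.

vertical leg: A = 20 × 130 = 2600.00, centroid at (10.00, 65.00).
horizontal leg: A = 115 × 36 = 4140.00, centroid at (77.50, 18.00).
ΣA = 6740.00 mm², ΣAx_c = 346850.00 mm³, ΣAy_c = 243520.00 mm³.
x_c = 346850.00/6740.00 = 51.46 mm; y_c = 243520.00/6740.00 = 36.13 mm.

x_c = 51.46 mm, y_c = 36.13 mm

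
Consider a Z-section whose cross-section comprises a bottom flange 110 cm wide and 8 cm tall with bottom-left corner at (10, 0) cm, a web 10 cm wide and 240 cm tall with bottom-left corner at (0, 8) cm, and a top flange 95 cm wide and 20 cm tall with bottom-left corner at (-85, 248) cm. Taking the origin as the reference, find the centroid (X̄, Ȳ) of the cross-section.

bottom flange: A = 110 × 8 = 880.00, centroid at (65.00, 4.00).
web: A = 10 × 240 = 2400.00, centroid at (5.00, 128.00).
top flange: A = 95 × 20 = 1900.00, centroid at (-37.50, 258.00).
ΣA = 5180.00 cm², ΣAX̄ = -2050.00 cm³, ΣAȲ = 800920.00 cm³.
X̄ = -2050.00/5180.00 = -0.40 cm; Ȳ = 800920.00/5180.00 = 154.62 cm.

X̄ = -0.40 cm, Ȳ = 154.62 cm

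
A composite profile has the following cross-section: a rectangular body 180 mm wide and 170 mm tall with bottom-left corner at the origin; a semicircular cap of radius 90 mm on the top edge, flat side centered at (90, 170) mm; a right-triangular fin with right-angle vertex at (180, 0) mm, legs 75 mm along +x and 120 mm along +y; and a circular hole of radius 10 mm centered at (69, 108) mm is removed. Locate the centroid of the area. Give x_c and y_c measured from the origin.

x_c = 101.03 mm, y_c = 113.58 mm

Part | A | x̄ᵢ | ȳᵢ | A·x̄ᵢ | A·ȳᵢ
rectangular body | 30600.00 | 90.00 | 85.00 | 2754000.00 | 2601000.00
semicircular top | 12723.45 | 90.00 | 208.20 | 1145110.52 | 2648986.54
triangular fin | 4500.00 | 205.00 | 40.00 | 922500.00 | 180000.00
hole | -314.16 | 69.00 | 108.00 | -21676.99 | -33929.20
Σ | 47509.29 |  |  | 4799933.53 | 5396057.34
x_c = 4799933.53 / 47509.29 = 101.03 mm
y_c = 5396057.34 / 47509.29 = 113.58 mm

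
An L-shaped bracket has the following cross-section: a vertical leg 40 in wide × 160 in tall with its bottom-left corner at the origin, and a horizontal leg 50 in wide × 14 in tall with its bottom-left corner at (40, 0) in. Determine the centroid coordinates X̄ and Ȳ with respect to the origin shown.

vertical leg: A = 40 × 160 = 6400.00, centroid at (20.00, 80.00).
horizontal leg: A = 50 × 14 = 700.00, centroid at (65.00, 7.00).
ΣA = 7100.00 in², ΣAX̄ = 173500.00 in³, ΣAȲ = 516900.00 in³.
X̄ = 173500.00/7100.00 = 24.44 in; Ȳ = 516900.00/7100.00 = 72.80 in.

X̄ = 24.44 in, Ȳ = 72.80 in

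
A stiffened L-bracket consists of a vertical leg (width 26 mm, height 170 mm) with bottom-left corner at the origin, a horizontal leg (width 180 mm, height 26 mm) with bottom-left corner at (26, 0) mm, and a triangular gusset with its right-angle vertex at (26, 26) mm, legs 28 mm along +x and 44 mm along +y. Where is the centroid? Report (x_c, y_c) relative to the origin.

x_c = 64.03 mm, y_c = 47.51 mm

vertical leg: A = 26 × 170 = 4420.00, centroid at (13.00, 85.00).
horizontal leg: A = 180 × 26 = 4680.00, centroid at (116.00, 13.00).
gusset: A = ½·28·44 = 616.00, centroid at (35.33, 40.67).
ΣA = 9716.00 mm², ΣAx_c = 622105.33 mm³, ΣAy_c = 461590.67 mm³.
x_c = 622105.33/9716.00 = 64.03 mm; y_c = 461590.67/9716.00 = 47.51 mm.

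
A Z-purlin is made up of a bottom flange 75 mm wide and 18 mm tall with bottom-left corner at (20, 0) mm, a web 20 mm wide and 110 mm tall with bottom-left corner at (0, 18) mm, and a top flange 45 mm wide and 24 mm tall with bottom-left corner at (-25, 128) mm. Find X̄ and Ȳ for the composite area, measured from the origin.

X̄ = 20.93 mm, Ȳ = 69.97 mm

bottom flange: A = 75 × 18 = 1350.00, centroid at (57.50, 9.00).
web: A = 20 × 110 = 2200.00, centroid at (10.00, 73.00).
top flange: A = 45 × 24 = 1080.00, centroid at (-2.50, 140.00).
ΣA = 4630.00 mm²
ΣAX̄ = (1350.00)(57.50) + (2200.00)(10.00) + (1080.00)(-2.50) = 96925.00 mm³
ΣAȲ = (1350.00)(9.00) + (2200.00)(73.00) + (1080.00)(140.00) = 323950.00 mm³
X̄ = 96925.00 / 4630.00 = 20.93 mm
Ȳ = 323950.00 / 4630.00 = 69.97 mm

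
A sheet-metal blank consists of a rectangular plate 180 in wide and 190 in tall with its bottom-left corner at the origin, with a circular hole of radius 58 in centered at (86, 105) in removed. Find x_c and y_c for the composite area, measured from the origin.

Part | A | x̄ᵢ | ȳᵢ | A·x̄ᵢ | A·ȳᵢ
plate | 34200.00 | 90.00 | 95.00 | 3078000.00 | 3249000.00
hole | -10568.32 | 86.00 | 105.00 | -908875.32 | -1109673.36
Σ | 23631.68 |  |  | 2169124.68 | 2139326.64
x_c = 2169124.68 / 23631.68 = 91.79 in
y_c = 2139326.64 / 23631.68 = 90.53 in

x_c = 91.79 in, y_c = 90.53 in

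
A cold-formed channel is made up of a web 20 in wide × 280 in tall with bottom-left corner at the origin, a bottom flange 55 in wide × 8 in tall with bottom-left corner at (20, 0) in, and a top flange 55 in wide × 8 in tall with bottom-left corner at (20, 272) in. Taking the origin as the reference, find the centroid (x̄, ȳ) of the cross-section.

web: A = 20 × 280 = 5600.00, centroid at (10.00, 140.00).
bottom flange: A = 55 × 8 = 440.00, centroid at (47.50, 4.00).
top flange: A = 55 × 8 = 440.00, centroid at (47.50, 276.00).
ΣA = 6480.00 in², ΣAx̄ = 97800.00 in³, ΣAȳ = 907200.00 in³.
x̄ = 97800.00/6480.00 = 15.09 in; ȳ = 907200.00/6480.00 = 140.00 in.

x̄ = 15.09 in, ȳ = 140.00 in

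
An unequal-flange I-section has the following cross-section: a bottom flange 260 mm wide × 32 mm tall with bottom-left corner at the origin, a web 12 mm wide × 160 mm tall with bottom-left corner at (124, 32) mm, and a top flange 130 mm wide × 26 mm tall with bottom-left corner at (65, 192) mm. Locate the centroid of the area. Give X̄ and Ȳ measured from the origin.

X̄ = 130.00 mm, Ȳ = 76.44 mm

Part | A | x̄ᵢ | ȳᵢ | A·x̄ᵢ | A·ȳᵢ
bottom flange | 8320.00 | 130.00 | 16.00 | 1081600.00 | 133120.00
web | 1920.00 | 130.00 | 112.00 | 249600.00 | 215040.00
top flange | 3380.00 | 130.00 | 205.00 | 439400.00 | 692900.00
Σ | 13620.00 |  |  | 1770600.00 | 1041060.00
X̄ = 1770600.00 / 13620.00 = 130.00 mm
Ȳ = 1041060.00 / 13620.00 = 76.44 mm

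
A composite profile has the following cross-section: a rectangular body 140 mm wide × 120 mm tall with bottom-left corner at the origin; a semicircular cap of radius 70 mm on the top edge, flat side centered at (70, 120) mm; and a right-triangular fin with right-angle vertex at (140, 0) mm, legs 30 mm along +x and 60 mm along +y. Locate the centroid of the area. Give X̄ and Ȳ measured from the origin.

X̄ = 72.83 mm, Ȳ = 85.77 mm

rectangular body: A = 140 × 120 = 16800.00, centroid at (70.00, 60.00).
semicircular top: A = ½π·70² = 7696.90, centroid at (70.00, 149.71).
triangular fin: A = ½·30·60 = 900.00, centroid at (150.00, 20.00).
ΣA = 25396.90 mm², ΣAX̄ = 1849783.14 mm³, ΣAȲ = 2178294.91 mm³.
X̄ = 1849783.14/25396.90 = 72.83 mm; Ȳ = 2178294.91/25396.90 = 85.77 mm.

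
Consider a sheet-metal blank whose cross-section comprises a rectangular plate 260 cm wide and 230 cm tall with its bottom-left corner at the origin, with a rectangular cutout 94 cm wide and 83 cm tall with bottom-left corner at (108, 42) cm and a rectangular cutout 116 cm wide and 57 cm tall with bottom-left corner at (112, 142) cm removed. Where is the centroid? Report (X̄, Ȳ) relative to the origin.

X̄ = 119.88 cm, Ȳ = 112.33 cm

Part | A | x̄ᵢ | ȳᵢ | A·x̄ᵢ | A·ȳᵢ
plate | 59800.00 | 130.00 | 115.00 | 7774000.00 | 6877000.00
hole 1 | -7802.00 | 155.00 | 83.50 | -1209310.00 | -651467.00
hole 2 | -6612.00 | 170.00 | 170.50 | -1124040.00 | -1127346.00
Σ | 45386.00 |  |  | 5440650.00 | 5098187.00
X̄ = 5440650.00 / 45386.00 = 119.88 cm
Ȳ = 5098187.00 / 45386.00 = 112.33 cm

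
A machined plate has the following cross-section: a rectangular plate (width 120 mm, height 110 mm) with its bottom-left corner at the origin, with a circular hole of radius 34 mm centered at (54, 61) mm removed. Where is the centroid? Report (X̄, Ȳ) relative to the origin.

X̄ = 62.28 mm, Ȳ = 52.72 mm

plate: A = 120 × 110 = 13200.00, centroid at (60.00, 55.00).
hole: A = −π·34² = -3631.68, centroid at (54.00, 61.00).
ΣA = 9568.32 mm², ΣAX̄ = 595889.22 mm³, ΣAȲ = 504467.45 mm³.
X̄ = 595889.22/9568.32 = 62.28 mm; Ȳ = 504467.45/9568.32 = 52.72 mm.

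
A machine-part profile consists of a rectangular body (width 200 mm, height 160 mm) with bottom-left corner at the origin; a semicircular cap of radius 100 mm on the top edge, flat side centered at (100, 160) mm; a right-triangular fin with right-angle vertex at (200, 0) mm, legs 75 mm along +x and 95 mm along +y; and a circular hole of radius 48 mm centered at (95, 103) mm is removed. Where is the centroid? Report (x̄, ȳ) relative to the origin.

x̄ = 110.94 mm, ȳ = 115.99 mm

rectangular body: A = 200 × 160 = 32000.00, centroid at (100.00, 80.00).
semicircular top: A = ½π·100² = 15707.96, centroid at (100.00, 202.44).
triangular fin: A = ½·75·95 = 3562.50, centroid at (225.00, 31.67).
hole: A = −π·48² = -7238.23, centroid at (95.00, 103.00).
ΣA = 44032.23 mm², ΣAx̄ = 4884727.03 mm³, ΣAȳ = 5107215.65 mm³.
x̄ = 4884727.03/44032.23 = 110.94 mm; ȳ = 5107215.65/44032.23 = 115.99 mm.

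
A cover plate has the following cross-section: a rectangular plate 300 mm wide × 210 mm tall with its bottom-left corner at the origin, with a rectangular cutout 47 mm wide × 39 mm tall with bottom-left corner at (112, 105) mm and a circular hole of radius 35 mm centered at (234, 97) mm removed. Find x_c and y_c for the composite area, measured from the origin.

x_c = 144.82 mm, y_c = 104.91 mm

Part | A | x̄ᵢ | ȳᵢ | A·x̄ᵢ | A·ȳᵢ
plate | 63000.00 | 150.00 | 105.00 | 9450000.00 | 6615000.00
hole 1 | -1833.00 | 135.50 | 124.50 | -248371.50 | -228208.50
hole 2 | -3848.45 | 234.00 | 97.00 | -900537.53 | -373299.75
Σ | 57318.55 |  |  | 8301090.97 | 6013491.75
x_c = 8301090.97 / 57318.55 = 144.82 mm
y_c = 6013491.75 / 57318.55 = 104.91 mm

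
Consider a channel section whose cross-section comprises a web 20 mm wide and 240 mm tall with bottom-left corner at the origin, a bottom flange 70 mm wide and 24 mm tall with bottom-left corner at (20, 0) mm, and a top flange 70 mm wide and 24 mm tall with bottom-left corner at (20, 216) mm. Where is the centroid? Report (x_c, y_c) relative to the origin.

web: A = 20 × 240 = 4800.00, centroid at (10.00, 120.00).
bottom flange: A = 70 × 24 = 1680.00, centroid at (55.00, 12.00).
top flange: A = 70 × 24 = 1680.00, centroid at (55.00, 228.00).
ΣA = 8160.00 mm²
ΣAx_c = (4800.00)(10.00) + (1680.00)(55.00) + (1680.00)(55.00) = 232800.00 mm³
ΣAy_c = (4800.00)(120.00) + (1680.00)(12.00) + (1680.00)(228.00) = 979200.00 mm³
x_c = 232800.00 / 8160.00 = 28.53 mm
y_c = 979200.00 / 8160.00 = 120.00 mm

x_c = 28.53 mm, y_c = 120.00 mm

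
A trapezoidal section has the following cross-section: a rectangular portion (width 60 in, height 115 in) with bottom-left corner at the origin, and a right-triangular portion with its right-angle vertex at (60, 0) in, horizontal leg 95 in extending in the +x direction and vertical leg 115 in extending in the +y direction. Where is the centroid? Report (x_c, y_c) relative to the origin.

rectangular portion: A = 60 × 115 = 6900.00, centroid at (30.00, 57.50).
triangular portion: A = ½·95·115 = 5462.50, centroid at (91.67, 38.33).
ΣA = 12362.50 in²
ΣAx_c = (6900.00)(30.00) + (5462.50)(91.67) = 707729.17 in³
ΣAy_c = (6900.00)(57.50) + (5462.50)(38.33) = 606145.83 in³
x_c = 707729.17 / 12362.50 = 57.25 in
y_c = 606145.83 / 12362.50 = 49.03 in

x_c = 57.25 in, y_c = 49.03 in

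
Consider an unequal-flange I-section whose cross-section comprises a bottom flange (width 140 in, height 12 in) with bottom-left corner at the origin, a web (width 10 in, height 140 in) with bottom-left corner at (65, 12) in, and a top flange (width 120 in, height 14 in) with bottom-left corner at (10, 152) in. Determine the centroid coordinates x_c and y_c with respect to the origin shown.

x_c = 70.00 in, y_c = 82.35 in

bottom flange: A = 140 × 12 = 1680.00, centroid at (70.00, 6.00).
web: A = 10 × 140 = 1400.00, centroid at (70.00, 82.00).
top flange: A = 120 × 14 = 1680.00, centroid at (70.00, 159.00).
ΣA = 4760.00 in², ΣAx_c = 333200.00 in³, ΣAy_c = 392000.00 in³.
x_c = 333200.00/4760.00 = 70.00 in; y_c = 392000.00/4760.00 = 82.35 in.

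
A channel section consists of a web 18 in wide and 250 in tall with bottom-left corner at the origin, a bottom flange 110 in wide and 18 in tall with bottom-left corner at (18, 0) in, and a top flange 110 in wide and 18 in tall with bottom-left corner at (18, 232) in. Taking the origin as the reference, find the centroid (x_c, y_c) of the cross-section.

web: A = 18 × 250 = 4500.00, centroid at (9.00, 125.00).
bottom flange: A = 110 × 18 = 1980.00, centroid at (73.00, 9.00).
top flange: A = 110 × 18 = 1980.00, centroid at (73.00, 241.00).
ΣA = 8460.00 in²
ΣAx_c = (4500.00)(9.00) + (1980.00)(73.00) + (1980.00)(73.00) = 329580.00 in³
ΣAy_c = (4500.00)(125.00) + (1980.00)(9.00) + (1980.00)(241.00) = 1057500.00 in³
x_c = 329580.00 / 8460.00 = 38.96 in
y_c = 1057500.00 / 8460.00 = 125.00 in

x_c = 38.96 in, y_c = 125.00 in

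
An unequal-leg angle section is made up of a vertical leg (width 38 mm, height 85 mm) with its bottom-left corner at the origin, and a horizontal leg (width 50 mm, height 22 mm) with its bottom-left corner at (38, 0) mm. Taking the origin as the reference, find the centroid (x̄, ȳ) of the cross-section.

vertical leg: A = 38 × 85 = 3230.00, centroid at (19.00, 42.50).
horizontal leg: A = 50 × 22 = 1100.00, centroid at (63.00, 11.00).
ΣA = 4330.00 mm²
ΣAx̄ = (3230.00)(19.00) + (1100.00)(63.00) = 130670.00 mm³
ΣAȳ = (3230.00)(42.50) + (1100.00)(11.00) = 149375.00 mm³
x̄ = 130670.00 / 4330.00 = 30.18 mm
ȳ = 149375.00 / 4330.00 = 34.50 mm

x̄ = 30.18 mm, ȳ = 34.50 mm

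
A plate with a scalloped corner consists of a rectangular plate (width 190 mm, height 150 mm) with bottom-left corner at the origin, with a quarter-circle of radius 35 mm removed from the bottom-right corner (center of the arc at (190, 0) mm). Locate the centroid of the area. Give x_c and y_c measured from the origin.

x_c = 92.20 mm, y_c = 77.10 mm

plate: A = 190 × 150 = 28500.00, centroid at (95.00, 75.00).
removed quarter-circle: A = −¼π·35² = -962.11, centroid at (175.15, 14.85).
ΣA = 27537.89 mm²
ΣAx_c = (28500.00)(95.00) + (-962.11)(175.15) = 2538990.24 mm³
ΣAy_c = (28500.00)(75.00) + (-962.11)(14.85) = 2123208.33 mm³
x_c = 2538990.24 / 27537.89 = 92.20 mm
y_c = 2123208.33 / 27537.89 = 77.10 mm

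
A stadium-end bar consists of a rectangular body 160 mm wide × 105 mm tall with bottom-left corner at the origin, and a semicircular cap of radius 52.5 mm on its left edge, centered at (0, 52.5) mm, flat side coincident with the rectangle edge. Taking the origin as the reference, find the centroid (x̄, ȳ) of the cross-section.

x̄ = 59.04 mm, ȳ = 52.50 mm

rectangular body: A = 160 × 105 = 16800.00, centroid at (80.00, 52.50).
semicircular end: A = ½π·52.5² = 4329.51, centroid at (-22.28, 52.50).
ΣA = 21129.51 mm², ΣAx̄ = 1247531.25 mm³, ΣAȳ = 1109299.14 mm³.
x̄ = 1247531.25/21129.51 = 59.04 mm; ȳ = 1109299.14/21129.51 = 52.50 mm.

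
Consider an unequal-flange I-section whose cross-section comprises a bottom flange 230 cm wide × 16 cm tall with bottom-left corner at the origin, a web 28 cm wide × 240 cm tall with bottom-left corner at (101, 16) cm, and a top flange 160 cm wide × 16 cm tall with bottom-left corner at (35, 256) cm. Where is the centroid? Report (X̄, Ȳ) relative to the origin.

Part | A | x̄ᵢ | ȳᵢ | A·x̄ᵢ | A·ȳᵢ
bottom flange | 3680.00 | 115.00 | 8.00 | 423200.00 | 29440.00
web | 6720.00 | 115.00 | 136.00 | 772800.00 | 913920.00
top flange | 2560.00 | 115.00 | 264.00 | 294400.00 | 675840.00
Σ | 12960.00 |  |  | 1490400.00 | 1619200.00
X̄ = 1490400.00 / 12960.00 = 115.00 cm
Ȳ = 1619200.00 / 12960.00 = 124.94 cm

X̄ = 115.00 cm, Ȳ = 124.94 cm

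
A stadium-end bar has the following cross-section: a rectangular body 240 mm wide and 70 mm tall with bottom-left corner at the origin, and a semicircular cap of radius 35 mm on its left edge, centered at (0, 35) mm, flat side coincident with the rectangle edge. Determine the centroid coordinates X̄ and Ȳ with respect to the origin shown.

X̄ = 106.14 mm, Ȳ = 35.00 mm

rectangular body: A = 240 × 70 = 16800.00, centroid at (120.00, 35.00).
semicircular end: A = ½π·35² = 1924.23, centroid at (-14.85, 35.00).
ΣA = 18724.23 mm²
ΣAX̄ = (16800.00)(120.00) + (1924.23)(-14.85) = 1987416.67 mm³
ΣAȲ = (16800.00)(35.00) + (1924.23)(35.00) = 655347.89 mm³
X̄ = 1987416.67 / 18724.23 = 106.14 mm
Ȳ = 655347.89 / 18724.23 = 35.00 mm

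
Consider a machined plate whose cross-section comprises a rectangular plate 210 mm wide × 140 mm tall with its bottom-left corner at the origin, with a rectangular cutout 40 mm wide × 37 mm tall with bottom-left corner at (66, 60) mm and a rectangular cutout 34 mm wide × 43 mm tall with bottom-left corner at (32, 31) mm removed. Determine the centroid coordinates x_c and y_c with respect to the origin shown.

x_c = 109.16 mm, y_c = 70.49 mm

plate: A = 210 × 140 = 29400.00, centroid at (105.00, 70.00).
hole 1: A = −(40 × 37) = -1480.00, centroid at (86.00, 78.50).
hole 2: A = −(34 × 43) = -1462.00, centroid at (49.00, 52.50).
ΣA = 26458.00 mm²
ΣAx_c = (29400.00)(105.00) + (-1480.00)(86.00) + (-1462.00)(49.00) = 2888082.00 mm³
ΣAy_c = (29400.00)(70.00) + (-1480.00)(78.50) + (-1462.00)(52.50) = 1865065.00 mm³
x_c = 2888082.00 / 26458.00 = 109.16 mm
y_c = 1865065.00 / 26458.00 = 70.49 mm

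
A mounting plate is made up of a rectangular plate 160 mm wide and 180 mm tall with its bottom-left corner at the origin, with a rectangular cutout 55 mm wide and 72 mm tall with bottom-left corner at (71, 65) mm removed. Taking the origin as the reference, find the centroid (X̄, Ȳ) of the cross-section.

X̄ = 77.05 mm, Ȳ = 88.25 mm

Part | A | x̄ᵢ | ȳᵢ | A·x̄ᵢ | A·ȳᵢ
plate | 28800.00 | 80.00 | 90.00 | 2304000.00 | 2592000.00
hole | -3960.00 | 98.50 | 101.00 | -390060.00 | -399960.00
Σ | 24840.00 |  |  | 1913940.00 | 2192040.00
X̄ = 1913940.00 / 24840.00 = 77.05 mm
Ȳ = 2192040.00 / 24840.00 = 88.25 mm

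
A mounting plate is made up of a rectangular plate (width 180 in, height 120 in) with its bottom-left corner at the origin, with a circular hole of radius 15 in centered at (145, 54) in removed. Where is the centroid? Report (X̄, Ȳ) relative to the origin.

plate: A = 180 × 120 = 21600.00, centroid at (90.00, 60.00).
hole: A = −π·15² = -706.86, centroid at (145.00, 54.00).
ΣA = 20893.14 in², ΣAX̄ = 1841505.54 in³, ΣAȲ = 1257829.65 in³.
X̄ = 1841505.54/20893.14 = 88.14 in; Ȳ = 1257829.65/20893.14 = 60.20 in.

X̄ = 88.14 in, Ȳ = 60.20 in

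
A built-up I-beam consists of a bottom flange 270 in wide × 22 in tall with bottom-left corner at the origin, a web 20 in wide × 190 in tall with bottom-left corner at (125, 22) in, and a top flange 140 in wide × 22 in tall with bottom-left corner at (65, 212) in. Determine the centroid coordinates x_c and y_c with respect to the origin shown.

bottom flange: A = 270 × 22 = 5940.00, centroid at (135.00, 11.00).
web: A = 20 × 190 = 3800.00, centroid at (135.00, 117.00).
top flange: A = 140 × 22 = 3080.00, centroid at (135.00, 223.00).
ΣA = 12820.00 in², ΣAx_c = 1730700.00 in³, ΣAy_c = 1196780.00 in³.
x_c = 1730700.00/12820.00 = 135.00 in; y_c = 1196780.00/12820.00 = 93.35 in.

x_c = 135.00 in, y_c = 93.35 in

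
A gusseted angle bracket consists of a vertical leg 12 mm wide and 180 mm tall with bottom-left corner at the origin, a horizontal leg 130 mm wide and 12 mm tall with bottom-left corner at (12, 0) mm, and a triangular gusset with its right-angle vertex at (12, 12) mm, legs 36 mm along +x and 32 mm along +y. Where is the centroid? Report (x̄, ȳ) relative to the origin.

x̄ = 34.20 mm, ȳ = 50.47 mm

Part | A | x̄ᵢ | ȳᵢ | A·x̄ᵢ | A·ȳᵢ
vertical leg | 2160.00 | 6.00 | 90.00 | 12960.00 | 194400.00
horizontal leg | 1560.00 | 77.00 | 6.00 | 120120.00 | 9360.00
gusset | 576.00 | 24.00 | 22.67 | 13824.00 | 13056.00
Σ | 4296.00 |  |  | 146904.00 | 216816.00
x̄ = 146904.00 / 4296.00 = 34.20 mm
ȳ = 216816.00 / 4296.00 = 50.47 mm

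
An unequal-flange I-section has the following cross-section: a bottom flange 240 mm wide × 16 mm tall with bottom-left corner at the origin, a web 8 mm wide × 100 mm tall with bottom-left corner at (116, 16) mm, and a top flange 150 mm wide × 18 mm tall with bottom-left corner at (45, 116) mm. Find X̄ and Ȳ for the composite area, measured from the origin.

X̄ = 120.00 mm, Ȳ = 57.36 mm

bottom flange: A = 240 × 16 = 3840.00, centroid at (120.00, 8.00).
web: A = 8 × 100 = 800.00, centroid at (120.00, 66.00).
top flange: A = 150 × 18 = 2700.00, centroid at (120.00, 125.00).
ΣA = 7340.00 mm², ΣAX̄ = 880800.00 mm³, ΣAȲ = 421020.00 mm³.
X̄ = 880800.00/7340.00 = 120.00 mm; Ȳ = 421020.00/7340.00 = 57.36 mm.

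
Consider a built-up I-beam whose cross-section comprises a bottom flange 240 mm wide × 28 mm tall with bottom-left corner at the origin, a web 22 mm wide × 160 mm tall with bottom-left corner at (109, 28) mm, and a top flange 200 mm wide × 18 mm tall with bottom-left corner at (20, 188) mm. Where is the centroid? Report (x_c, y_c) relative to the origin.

Part | A | x̄ᵢ | ȳᵢ | A·x̄ᵢ | A·ȳᵢ
bottom flange | 6720.00 | 120.00 | 14.00 | 806400.00 | 94080.00
web | 3520.00 | 120.00 | 108.00 | 422400.00 | 380160.00
top flange | 3600.00 | 120.00 | 197.00 | 432000.00 | 709200.00
Σ | 13840.00 |  |  | 1660800.00 | 1183440.00
x_c = 1660800.00 / 13840.00 = 120.00 mm
y_c = 1183440.00 / 13840.00 = 85.51 mm

x_c = 120.00 mm, y_c = 85.51 mm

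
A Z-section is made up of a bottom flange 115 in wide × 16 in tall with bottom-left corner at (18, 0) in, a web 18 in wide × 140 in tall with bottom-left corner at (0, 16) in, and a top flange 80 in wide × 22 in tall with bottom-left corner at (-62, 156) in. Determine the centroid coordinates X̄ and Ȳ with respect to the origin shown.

X̄ = 20.08 in, Ȳ = 85.84 in

Part | A | x̄ᵢ | ȳᵢ | A·x̄ᵢ | A·ȳᵢ
bottom flange | 1840.00 | 75.50 | 8.00 | 138920.00 | 14720.00
web | 2520.00 | 9.00 | 86.00 | 22680.00 | 216720.00
top flange | 1760.00 | -22.00 | 167.00 | -38720.00 | 293920.00
Σ | 6120.00 |  |  | 122880.00 | 525360.00
X̄ = 122880.00 / 6120.00 = 20.08 in
Ȳ = 525360.00 / 6120.00 = 85.84 in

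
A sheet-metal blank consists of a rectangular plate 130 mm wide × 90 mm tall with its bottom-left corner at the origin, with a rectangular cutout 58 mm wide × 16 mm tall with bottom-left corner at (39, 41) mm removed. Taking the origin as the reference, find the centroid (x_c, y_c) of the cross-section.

x_c = 64.74 mm, y_c = 44.66 mm

plate: A = 130 × 90 = 11700.00, centroid at (65.00, 45.00).
hole: A = −(58 × 16) = -928.00, centroid at (68.00, 49.00).
ΣA = 10772.00 mm²
ΣAx_c = (11700.00)(65.00) + (-928.00)(68.00) = 697396.00 mm³
ΣAy_c = (11700.00)(45.00) + (-928.00)(49.00) = 481028.00 mm³
x_c = 697396.00 / 10772.00 = 64.74 mm
y_c = 481028.00 / 10772.00 = 44.66 mm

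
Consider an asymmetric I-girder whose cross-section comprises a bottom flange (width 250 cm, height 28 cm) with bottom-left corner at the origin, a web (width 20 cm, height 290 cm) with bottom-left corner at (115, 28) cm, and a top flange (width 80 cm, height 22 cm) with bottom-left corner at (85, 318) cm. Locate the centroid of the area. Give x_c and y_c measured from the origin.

x_c = 125.00 cm, y_c = 115.41 cm

bottom flange: A = 250 × 28 = 7000.00, centroid at (125.00, 14.00).
web: A = 20 × 290 = 5800.00, centroid at (125.00, 173.00).
top flange: A = 80 × 22 = 1760.00, centroid at (125.00, 329.00).
ΣA = 14560.00 cm², ΣAx_c = 1820000.00 cm³, ΣAy_c = 1680440.00 cm³.
x_c = 1820000.00/14560.00 = 125.00 cm; y_c = 1680440.00/14560.00 = 115.41 cm.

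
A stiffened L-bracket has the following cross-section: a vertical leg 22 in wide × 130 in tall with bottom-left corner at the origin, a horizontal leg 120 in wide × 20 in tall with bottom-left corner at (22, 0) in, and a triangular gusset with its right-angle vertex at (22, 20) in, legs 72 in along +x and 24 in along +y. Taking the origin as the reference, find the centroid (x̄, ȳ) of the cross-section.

vertical leg: A = 22 × 130 = 2860.00, centroid at (11.00, 65.00).
horizontal leg: A = 120 × 20 = 2400.00, centroid at (82.00, 10.00).
gusset: A = ½·72·24 = 864.00, centroid at (46.00, 28.00).
ΣA = 6124.00 in², ΣAx̄ = 268004.00 in³, ΣAȳ = 234092.00 in³.
x̄ = 268004.00/6124.00 = 43.76 in; ȳ = 234092.00/6124.00 = 38.23 in.

x̄ = 43.76 in, ȳ = 38.23 in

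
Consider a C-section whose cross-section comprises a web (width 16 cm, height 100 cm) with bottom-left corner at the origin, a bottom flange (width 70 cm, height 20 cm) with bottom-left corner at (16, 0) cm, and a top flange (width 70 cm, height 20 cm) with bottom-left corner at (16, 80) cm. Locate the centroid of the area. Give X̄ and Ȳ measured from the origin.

web: A = 16 × 100 = 1600.00, centroid at (8.00, 50.00).
bottom flange: A = 70 × 20 = 1400.00, centroid at (51.00, 10.00).
top flange: A = 70 × 20 = 1400.00, centroid at (51.00, 90.00).
ΣA = 4400.00 cm², ΣAX̄ = 155600.00 cm³, ΣAȲ = 220000.00 cm³.
X̄ = 155600.00/4400.00 = 35.36 cm; Ȳ = 220000.00/4400.00 = 50.00 cm.

X̄ = 35.36 cm, Ȳ = 50.00 cm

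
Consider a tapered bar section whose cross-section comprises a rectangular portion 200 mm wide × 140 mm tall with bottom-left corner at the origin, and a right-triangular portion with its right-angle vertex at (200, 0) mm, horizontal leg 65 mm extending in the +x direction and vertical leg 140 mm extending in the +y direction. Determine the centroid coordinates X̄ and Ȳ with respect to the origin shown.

rectangular portion: A = 200 × 140 = 28000.00, centroid at (100.00, 70.00).
triangular portion: A = ½·65·140 = 4550.00, centroid at (221.67, 46.67).
ΣA = 32550.00 mm², ΣAX̄ = 3808583.33 mm³, ΣAȲ = 2172333.33 mm³.
X̄ = 3808583.33/32550.00 = 117.01 mm; Ȳ = 2172333.33/32550.00 = 66.74 mm.

X̄ = 117.01 mm, Ȳ = 66.74 mm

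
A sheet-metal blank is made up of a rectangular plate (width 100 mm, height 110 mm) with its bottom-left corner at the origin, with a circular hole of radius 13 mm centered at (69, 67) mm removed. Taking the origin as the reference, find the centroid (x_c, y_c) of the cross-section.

x_c = 49.04 mm, y_c = 54.39 mm

Part | A | x̄ᵢ | ȳᵢ | A·x̄ᵢ | A·ȳᵢ
plate | 11000.00 | 50.00 | 55.00 | 550000.00 | 605000.00
hole | -530.93 | 69.00 | 67.00 | -36634.11 | -35572.25
Σ | 10469.07 |  |  | 513365.89 | 569427.75
x_c = 513365.89 / 10469.07 = 49.04 mm
y_c = 569427.75 / 10469.07 = 54.39 mm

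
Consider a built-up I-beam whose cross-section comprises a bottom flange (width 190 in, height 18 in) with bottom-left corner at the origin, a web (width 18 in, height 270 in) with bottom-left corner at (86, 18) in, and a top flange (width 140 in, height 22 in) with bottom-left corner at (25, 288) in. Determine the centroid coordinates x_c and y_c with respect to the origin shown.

x_c = 95.00 in, y_c = 149.23 in

bottom flange: A = 190 × 18 = 3420.00, centroid at (95.00, 9.00).
web: A = 18 × 270 = 4860.00, centroid at (95.00, 153.00).
top flange: A = 140 × 22 = 3080.00, centroid at (95.00, 299.00).
ΣA = 11360.00 in², ΣAx_c = 1079200.00 in³, ΣAy_c = 1695280.00 in³.
x_c = 1079200.00/11360.00 = 95.00 in; y_c = 1695280.00/11360.00 = 149.23 in.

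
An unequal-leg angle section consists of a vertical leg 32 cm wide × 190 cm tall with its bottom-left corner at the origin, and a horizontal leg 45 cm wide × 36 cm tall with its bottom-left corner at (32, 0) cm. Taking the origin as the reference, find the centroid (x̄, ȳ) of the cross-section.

x̄ = 24.10 cm, ȳ = 78.80 cm

Part | A | x̄ᵢ | ȳᵢ | A·x̄ᵢ | A·ȳᵢ
vertical leg | 6080.00 | 16.00 | 95.00 | 97280.00 | 577600.00
horizontal leg | 1620.00 | 54.50 | 18.00 | 88290.00 | 29160.00
Σ | 7700.00 |  |  | 185570.00 | 606760.00
x̄ = 185570.00 / 7700.00 = 24.10 cm
ȳ = 606760.00 / 7700.00 = 78.80 cm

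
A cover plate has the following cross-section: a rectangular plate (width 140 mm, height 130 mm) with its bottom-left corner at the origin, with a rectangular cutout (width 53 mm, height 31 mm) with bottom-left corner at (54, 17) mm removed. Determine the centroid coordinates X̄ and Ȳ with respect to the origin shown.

plate: A = 140 × 130 = 18200.00, centroid at (70.00, 65.00).
hole: A = −(53 × 31) = -1643.00, centroid at (80.50, 32.50).
ΣA = 16557.00 mm², ΣAX̄ = 1141738.50 mm³, ΣAȲ = 1129602.50 mm³.
X̄ = 1141738.50/16557.00 = 68.96 mm; Ȳ = 1129602.50/16557.00 = 68.23 mm.

X̄ = 68.96 mm, Ȳ = 68.23 mm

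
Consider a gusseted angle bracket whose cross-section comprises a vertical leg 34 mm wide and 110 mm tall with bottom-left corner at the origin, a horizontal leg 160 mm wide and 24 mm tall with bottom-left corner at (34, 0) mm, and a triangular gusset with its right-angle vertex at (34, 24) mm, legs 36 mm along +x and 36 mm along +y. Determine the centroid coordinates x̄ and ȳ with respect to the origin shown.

vertical leg: A = 34 × 110 = 3740.00, centroid at (17.00, 55.00).
horizontal leg: A = 160 × 24 = 3840.00, centroid at (114.00, 12.00).
gusset: A = ½·36·36 = 648.00, centroid at (46.00, 36.00).
ΣA = 8228.00 mm²
ΣAx̄ = (3740.00)(17.00) + (3840.00)(114.00) + (648.00)(46.00) = 531148.00 mm³
ΣAȳ = (3740.00)(55.00) + (3840.00)(12.00) + (648.00)(36.00) = 275108.00 mm³
x̄ = 531148.00 / 8228.00 = 64.55 mm
ȳ = 275108.00 / 8228.00 = 33.44 mm

x̄ = 64.55 mm, ȳ = 33.44 mm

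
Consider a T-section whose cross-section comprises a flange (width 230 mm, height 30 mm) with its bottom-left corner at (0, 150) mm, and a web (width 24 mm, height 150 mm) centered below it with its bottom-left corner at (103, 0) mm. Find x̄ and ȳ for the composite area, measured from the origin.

x̄ = 115.00 mm, ȳ = 134.14 mm

Part | A | x̄ᵢ | ȳᵢ | A·x̄ᵢ | A·ȳᵢ
web | 3600.00 | 115.00 | 75.00 | 414000.00 | 270000.00
flange | 6900.00 | 115.00 | 165.00 | 793500.00 | 1138500.00
Σ | 10500.00 |  |  | 1207500.00 | 1408500.00
x̄ = 1207500.00 / 10500.00 = 115.00 mm
ȳ = 1408500.00 / 10500.00 = 134.14 mm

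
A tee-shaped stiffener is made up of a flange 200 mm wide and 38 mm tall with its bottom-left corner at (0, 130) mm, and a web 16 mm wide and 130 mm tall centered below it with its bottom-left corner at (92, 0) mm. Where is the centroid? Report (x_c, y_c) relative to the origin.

x_c = 100.00 mm, y_c = 130.95 mm

Part | A | x̄ᵢ | ȳᵢ | A·x̄ᵢ | A·ȳᵢ
web | 2080.00 | 100.00 | 65.00 | 208000.00 | 135200.00
flange | 7600.00 | 100.00 | 149.00 | 760000.00 | 1132400.00
Σ | 9680.00 |  |  | 968000.00 | 1267600.00
x_c = 968000.00 / 9680.00 = 100.00 mm
y_c = 1267600.00 / 9680.00 = 130.95 mm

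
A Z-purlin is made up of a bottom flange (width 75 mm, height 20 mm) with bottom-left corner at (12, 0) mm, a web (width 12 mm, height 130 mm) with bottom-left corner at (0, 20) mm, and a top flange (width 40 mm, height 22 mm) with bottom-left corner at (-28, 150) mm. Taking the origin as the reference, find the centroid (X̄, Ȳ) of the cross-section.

X̄ = 19.43 mm, Ȳ = 73.42 mm

Part | A | x̄ᵢ | ȳᵢ | A·x̄ᵢ | A·ȳᵢ
bottom flange | 1500.00 | 49.50 | 10.00 | 74250.00 | 15000.00
web | 1560.00 | 6.00 | 85.00 | 9360.00 | 132600.00
top flange | 880.00 | -8.00 | 161.00 | -7040.00 | 141680.00
Σ | 3940.00 |  |  | 76570.00 | 289280.00
X̄ = 76570.00 / 3940.00 = 19.43 mm
Ȳ = 289280.00 / 3940.00 = 73.42 mm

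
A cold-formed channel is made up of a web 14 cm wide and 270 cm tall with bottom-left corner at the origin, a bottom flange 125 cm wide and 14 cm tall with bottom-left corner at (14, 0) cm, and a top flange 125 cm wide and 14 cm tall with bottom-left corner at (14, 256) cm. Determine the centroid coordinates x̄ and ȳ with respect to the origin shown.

web: A = 14 × 270 = 3780.00, centroid at (7.00, 135.00).
bottom flange: A = 125 × 14 = 1750.00, centroid at (76.50, 7.00).
top flange: A = 125 × 14 = 1750.00, centroid at (76.50, 263.00).
ΣA = 7280.00 cm²
ΣAx̄ = (3780.00)(7.00) + (1750.00)(76.50) + (1750.00)(76.50) = 294210.00 cm³
ΣAȳ = (3780.00)(135.00) + (1750.00)(7.00) + (1750.00)(263.00) = 982800.00 cm³
x̄ = 294210.00 / 7280.00 = 40.41 cm
ȳ = 982800.00 / 7280.00 = 135.00 cm

x̄ = 40.41 cm, ȳ = 135.00 cm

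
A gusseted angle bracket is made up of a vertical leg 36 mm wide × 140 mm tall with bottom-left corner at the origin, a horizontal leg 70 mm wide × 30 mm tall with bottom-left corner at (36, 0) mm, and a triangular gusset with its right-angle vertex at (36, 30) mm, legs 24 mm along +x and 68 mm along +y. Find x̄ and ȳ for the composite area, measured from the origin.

x̄ = 34.66 mm, ȳ = 53.70 mm

Part | A | x̄ᵢ | ȳᵢ | A·x̄ᵢ | A·ȳᵢ
vertical leg | 5040.00 | 18.00 | 70.00 | 90720.00 | 352800.00
horizontal leg | 2100.00 | 71.00 | 15.00 | 149100.00 | 31500.00
gusset | 816.00 | 44.00 | 52.67 | 35904.00 | 42976.00
Σ | 7956.00 |  |  | 275724.00 | 427276.00
x̄ = 275724.00 / 7956.00 = 34.66 mm
ȳ = 427276.00 / 7956.00 = 53.70 mm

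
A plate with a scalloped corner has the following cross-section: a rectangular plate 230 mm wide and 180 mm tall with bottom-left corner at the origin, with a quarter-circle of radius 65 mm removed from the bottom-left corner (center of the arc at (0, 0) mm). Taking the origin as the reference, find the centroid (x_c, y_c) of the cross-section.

x_c = 122.62 mm, y_c = 95.44 mm

plate: A = 230 × 180 = 41400.00, centroid at (115.00, 90.00).
removed quarter-circle: A = −¼π·65² = -3318.31, centroid at (27.59, 27.59).
ΣA = 38081.69 mm², ΣAx_c = 4669458.33 mm³, ΣAy_c = 3634458.33 mm³.
x_c = 4669458.33/38081.69 = 122.62 mm; y_c = 3634458.33/38081.69 = 95.44 mm.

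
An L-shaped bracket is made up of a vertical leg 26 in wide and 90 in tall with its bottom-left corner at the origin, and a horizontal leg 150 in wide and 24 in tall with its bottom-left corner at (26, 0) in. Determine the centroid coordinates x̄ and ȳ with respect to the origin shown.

Part | A | x̄ᵢ | ȳᵢ | A·x̄ᵢ | A·ȳᵢ
vertical leg | 2340.00 | 13.00 | 45.00 | 30420.00 | 105300.00
horizontal leg | 3600.00 | 101.00 | 12.00 | 363600.00 | 43200.00
Σ | 5940.00 |  |  | 394020.00 | 148500.00
x̄ = 394020.00 / 5940.00 = 66.33 in
ȳ = 148500.00 / 5940.00 = 25.00 in

x̄ = 66.33 in, ȳ = 25.00 in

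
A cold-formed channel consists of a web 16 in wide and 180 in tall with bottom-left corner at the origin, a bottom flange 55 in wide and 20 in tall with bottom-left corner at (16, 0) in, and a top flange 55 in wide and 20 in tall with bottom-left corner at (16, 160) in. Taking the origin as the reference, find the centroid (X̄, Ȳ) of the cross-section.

X̄ = 23.37 in, Ȳ = 90.00 in

web: A = 16 × 180 = 2880.00, centroid at (8.00, 90.00).
bottom flange: A = 55 × 20 = 1100.00, centroid at (43.50, 10.00).
top flange: A = 55 × 20 = 1100.00, centroid at (43.50, 170.00).
ΣA = 5080.00 in²
ΣAX̄ = (2880.00)(8.00) + (1100.00)(43.50) + (1100.00)(43.50) = 118740.00 in³
ΣAȲ = (2880.00)(90.00) + (1100.00)(10.00) + (1100.00)(170.00) = 457200.00 in³
X̄ = 118740.00 / 5080.00 = 23.37 in
Ȳ = 457200.00 / 5080.00 = 90.00 in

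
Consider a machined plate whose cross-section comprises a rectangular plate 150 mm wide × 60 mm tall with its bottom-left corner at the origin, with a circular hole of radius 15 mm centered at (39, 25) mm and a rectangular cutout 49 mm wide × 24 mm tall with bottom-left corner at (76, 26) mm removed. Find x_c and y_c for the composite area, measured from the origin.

x_c = 74.36 mm, y_c = 29.17 mm

Part | A | x̄ᵢ | ȳᵢ | A·x̄ᵢ | A·ȳᵢ
plate | 9000.00 | 75.00 | 30.00 | 675000.00 | 270000.00
hole 1 | -706.86 | 39.00 | 25.00 | -27567.48 | -17671.46
hole 2 | -1176.00 | 100.50 | 38.00 | -118188.00 | -44688.00
Σ | 7117.14 |  |  | 529244.52 | 207640.54
x_c = 529244.52 / 7117.14 = 74.36 mm
y_c = 207640.54 / 7117.14 = 29.17 mm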